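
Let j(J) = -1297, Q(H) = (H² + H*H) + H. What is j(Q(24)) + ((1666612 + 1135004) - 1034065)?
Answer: 1766254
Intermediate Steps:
Q(H) = H + 2*H² (Q(H) = (H² + H²) + H = 2*H² + H = H + 2*H²)
j(Q(24)) + ((1666612 + 1135004) - 1034065) = -1297 + ((1666612 + 1135004) - 1034065) = -1297 + (2801616 - 1034065) = -1297 + 1767551 = 1766254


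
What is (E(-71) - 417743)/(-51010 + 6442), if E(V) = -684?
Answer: 418427/44568 ≈ 9.3885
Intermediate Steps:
(E(-71) - 417743)/(-51010 + 6442) = (-684 - 417743)/(-51010 + 6442) = -418427/(-44568) = -418427*(-1/44568) = 418427/44568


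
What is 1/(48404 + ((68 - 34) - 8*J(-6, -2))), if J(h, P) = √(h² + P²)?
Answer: 24219/1173118642 + 4*√10/586559321 ≈ 2.0667e-5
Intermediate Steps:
J(h, P) = √(P² + h²)
1/(48404 + ((68 - 34) - 8*J(-6, -2))) = 1/(48404 + ((68 - 34) - 8*√((-2)² + (-6)²))) = 1/(48404 + (34 - 8*√(4 + 36))) = 1/(48404 + (34 - 16*√10)) = 1/(48438 - 16*√10)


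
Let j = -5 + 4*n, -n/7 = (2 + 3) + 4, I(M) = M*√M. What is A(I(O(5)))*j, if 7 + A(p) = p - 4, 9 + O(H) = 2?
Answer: 2827 + 1799*I*√7 ≈ 2827.0 + 4759.7*I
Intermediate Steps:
O(H) = -7 (O(H) = -9 + 2 = -7)
I(M) = M^(3/2)
n = -63 (n = -7*((2 + 3) + 4) = -7*(5 + 4) = -7*9 = -63)
A(p) = -11 + p (A(p) = -7 + (p - 4) = -7 + (-4 + p) = -11 + p)
j = -257 (j = -5 + 4*(-63) = -5 - 252 = -257)
A(I(O(5)))*j = (-11 + (-7)^(3/2))*(-257) = (-11 - 7*I*√7)*(-257) = 2827 + 1799*I*√7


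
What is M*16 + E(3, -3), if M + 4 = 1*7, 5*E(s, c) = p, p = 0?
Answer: 48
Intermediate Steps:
E(s, c) = 0 (E(s, c) = (1/5)*0 = 0)
M = 3 (M = -4 + 1*7 = -4 + 7 = 3)
M*16 + E(3, -3) = 3*16 + 0 = 48 + 0 = 48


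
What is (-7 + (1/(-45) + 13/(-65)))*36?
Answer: -260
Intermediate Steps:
(-7 + (1/(-45) + 13/(-65)))*36 = (-7 + (1*(-1/45) + 13*(-1/65)))*36 = (-7 + (-1/45 - ⅕))*36 = (-7 - 2/9)*36 = -65/9*36 = -260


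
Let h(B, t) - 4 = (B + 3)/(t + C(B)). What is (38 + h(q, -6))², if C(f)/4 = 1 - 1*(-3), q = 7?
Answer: 1849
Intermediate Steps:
C(f) = 16 (C(f) = 4*(1 - 1*(-3)) = 4*(1 + 3) = 4*4 = 16)
h(B, t) = 4 + (3 + B)/(16 + t) (h(B, t) = 4 + (B + 3)/(t + 16) = 4 + (3 + B)/(16 + t))
(38 + h(q, -6))² = (38 + (67 + 7 + 4*(-6))/(16 - 6))² = (38 + (67 + 7 - 24)/10)² = (38 + (⅒)*50)² = (38 + 5)² = 43² = 1849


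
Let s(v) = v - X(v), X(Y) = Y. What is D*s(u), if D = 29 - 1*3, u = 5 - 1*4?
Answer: 0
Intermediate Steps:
u = 1 (u = 5 - 4 = 1)
D = 26 (D = 29 - 3 = 26)
s(v) = 0 (s(v) = v - v = 0)
D*s(u) = 26*0 = 0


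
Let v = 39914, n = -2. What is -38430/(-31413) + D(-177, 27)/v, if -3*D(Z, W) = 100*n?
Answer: 767994610/626909241 ≈ 1.2250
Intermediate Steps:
D(Z, W) = 200/3 (D(Z, W) = -100*(-2)/3 = -1/3*(-200) = 200/3)
-38430/(-31413) + D(-177, 27)/v = -38430/(-31413) + (200/3)/39914 = -38430*(-1/31413) + (200/3)*(1/39914) = 12810/10471 + 100/59871 = 767994610/626909241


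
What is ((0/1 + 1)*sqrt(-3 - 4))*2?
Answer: 2*I*sqrt(7) ≈ 5.2915*I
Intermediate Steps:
((0/1 + 1)*sqrt(-3 - 4))*2 = ((0*1 + 1)*sqrt(-7))*2 = ((0 + 1)*(I*sqrt(7)))*2 = (1*(I*sqrt(7)))*2 = (I*sqrt(7))*2 = 2*I*sqrt(7)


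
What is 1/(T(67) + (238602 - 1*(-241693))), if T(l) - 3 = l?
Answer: 1/480365 ≈ 2.0817e-6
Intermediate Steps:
T(l) = 3 + l
1/(T(67) + (238602 - 1*(-241693))) = 1/((3 + 67) + (238602 - 1*(-241693))) = 1/(70 + (238602 + 241693)) = 1/(70 + 480295) = 1/480365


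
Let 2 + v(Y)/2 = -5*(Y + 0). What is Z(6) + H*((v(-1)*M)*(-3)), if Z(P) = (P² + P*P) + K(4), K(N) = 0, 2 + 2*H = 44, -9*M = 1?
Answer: 114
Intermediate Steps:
M = -⅑ (M = -⅑*1 = -⅑ ≈ -0.11111)
H = 21 (H = -1 + (½)*44 = -1 + 22 = 21)
Z(P) = 2*P² (Z(P) = (P² + P*P) + 0 = (P² + P²) + 0 = 2*P² + 0 = 2*P²)
v(Y) = -4 - 10*Y (v(Y) = -4 + 2*(-5*(Y + 0)) = -4 + 2*(-5*Y) = -4 - 10*Y)
Z(6) + H*((v(-1)*M)*(-3)) = 2*6² + 21*(((-4 - 10*(-1))*(-⅑))*(-3)) = 2*36 + 21*(((-4 + 10)*(-⅑))*(-3)) = 72 + 21*((6*(-⅑))*(-3)) = 72 + 21*(-⅔*(-3)) = 72 + 21*2 = 72 + 42 = 114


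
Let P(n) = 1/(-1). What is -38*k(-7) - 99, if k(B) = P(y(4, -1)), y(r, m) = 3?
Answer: -61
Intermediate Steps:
P(n) = -1
k(B) = -1
-38*k(-7) - 99 = -38*(-1) - 99 = 38 - 99 = -61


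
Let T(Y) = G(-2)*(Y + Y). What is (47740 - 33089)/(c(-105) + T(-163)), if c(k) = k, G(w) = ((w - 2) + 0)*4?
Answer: 14651/5111 ≈ 2.8666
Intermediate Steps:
G(w) = -8 + 4*w (G(w) = ((-2 + w) + 0)*4 = (-2 + w)*4 = -8 + 4*w)
T(Y) = -32*Y (T(Y) = (-8 + 4*(-2))*(Y + Y) = (-8 - 8)*(2*Y) = -32*Y)
(47740 - 33089)/(c(-105) + T(-163)) = (47740 - 33089)/(-105 - 32*(-163)) = 14651/(-105 + 5216) = 14651/5111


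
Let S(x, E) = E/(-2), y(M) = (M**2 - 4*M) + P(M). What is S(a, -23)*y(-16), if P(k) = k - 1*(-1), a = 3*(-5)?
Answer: 7015/2 ≈ 3507.5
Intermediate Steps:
a = -15
P(k) = 1 + k (P(k) = k + 1 = 1 + k)
y(M) = 1 + M**2 - 3*M (y(M) = (M**2 - 4*M) + (1 + M) = 1 + M**2 - 3*M)
S(x, E) = -E/2 (S(x, E) = E*(-1/2) = -E/2)
S(a, -23)*y(-16) = (-1/2*(-23))*(1 + (-16)**2 - 3*(-16)) = 23*(1 + 256 + 48)/2 = (23/2)*305 = 7015/2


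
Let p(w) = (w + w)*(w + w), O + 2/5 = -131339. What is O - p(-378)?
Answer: -3514377/5 ≈ -7.0288e+5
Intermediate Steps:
O = -656697/5 (O = -⅖ - 131339 = -656697/5 ≈ -1.3134e+5)
p(w) = 4*w² (p(w) = (2*w)*(2*w) = 4*w²)
O - p(-378) = -656697/5 - 4*(-378)² = -656697/5 - 4*142884 = -656697/5 - 1*571536 = -656697/5 - 571536 = -3514377/5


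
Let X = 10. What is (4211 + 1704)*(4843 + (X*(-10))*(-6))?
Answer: 32195345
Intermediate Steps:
(4211 + 1704)*(4843 + (X*(-10))*(-6)) = (4211 + 1704)*(4843 + (10*(-10))*(-6)) = 5915*(4843 - 100*(-6)) = 5915*(4843 + 600) = 5915*5443 = 32195345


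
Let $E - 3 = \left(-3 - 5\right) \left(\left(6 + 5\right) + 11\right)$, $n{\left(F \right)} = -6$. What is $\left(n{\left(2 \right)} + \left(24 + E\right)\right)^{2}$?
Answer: $24025$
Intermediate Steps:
$E = -173$ ($E = 3 + \left(-3 - 5\right) \left(\left(6 + 5\right) + 11\right) = 3 - 8 \left(11 + 11\right) = 3 - 176 = -173$)
$\left(n{\left(2 \right)} + \left(24 + E\right)\right)^{2} = \left(-6 + \left(24 - 173\right)\right)^{2} = \left(-6 - 149\right)^{2} = \left(-155\right)^{2} = 24025$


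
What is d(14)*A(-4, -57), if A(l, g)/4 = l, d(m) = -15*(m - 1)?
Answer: 3120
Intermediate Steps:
d(m) = 15 - 15*m (d(m) = -15*(-1 + m) = 15 - 15*m)
A(l, g) = 4*l
d(14)*A(-4, -57) = (15 - 15*14)*(4*(-4)) = (15 - 210)*(-16) = -195*(-16) = 3120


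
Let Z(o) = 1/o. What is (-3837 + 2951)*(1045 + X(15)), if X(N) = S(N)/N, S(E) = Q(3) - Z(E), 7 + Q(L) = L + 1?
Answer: -208279994/225 ≈ -9.2569e+5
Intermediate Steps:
Q(L) = -6 + L (Q(L) = -7 + (L + 1) = -7 + (1 + L) = -6 + L)
S(E) = -3 - 1/E (S(E) = (-6 + 3) - 1/E = -3 - 1/E)
X(N) = (-3 - 1/N)/N
(-3837 + 2951)*(1045 + X(15)) = (-3837 + 2951)*(1045 + (-1 - 3*15)/15²) = -886*(1045 + (-1 - 45)/225) = -886*(1045 + (1/225)*(-46)) = -886*(1045 - 46/225) = -886*235079/225 = -208279994/225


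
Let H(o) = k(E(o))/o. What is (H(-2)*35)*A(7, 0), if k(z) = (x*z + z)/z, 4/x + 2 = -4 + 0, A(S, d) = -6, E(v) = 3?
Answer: 35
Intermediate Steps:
x = -⅔ (x = 4/(-2 + (-4 + 0)) = 4/(-2 - 4) = 4/(-6) = 4*(-⅙) = -⅔ ≈ -0.66667)
k(z) = ⅓ (k(z) = (-2*z/3 + z)/z = (z/3)/z = ⅓)
H(o) = 1/(3*o)
(H(-2)*35)*A(7, 0) = (((⅓)/(-2))*35)*(-6) = (((⅓)*(-½))*35)*(-6) = -⅙*35*(-6) = -35/6*(-6) = 35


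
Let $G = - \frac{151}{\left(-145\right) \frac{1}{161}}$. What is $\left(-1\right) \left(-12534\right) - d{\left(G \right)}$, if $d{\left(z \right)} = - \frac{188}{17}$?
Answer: $\frac{213266}{17} \approx 12545.0$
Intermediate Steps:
$G = \frac{24311}{145}$ ($G = - \frac{151}{\left(-145\right) \frac{1}{161}} = - \frac{151}{- \frac{145}{161}} = \left(-151\right) \left(- \frac{161}{145}\right) = \frac{24311}{145} \approx 167.66$)
$d{\left(z \right)} = - \frac{188}{17}$ ($d{\left(z \right)} = \left(-188\right) \frac{1}{17} = - \frac{188}{17}$)
$\left(-1\right) \left(-12534\right) - d{\left(G \right)} = \left(-1\right) \left(-12534\right) - - \frac{188}{17} = 12534 + \frac{188}{17} = \frac{213266}{17}$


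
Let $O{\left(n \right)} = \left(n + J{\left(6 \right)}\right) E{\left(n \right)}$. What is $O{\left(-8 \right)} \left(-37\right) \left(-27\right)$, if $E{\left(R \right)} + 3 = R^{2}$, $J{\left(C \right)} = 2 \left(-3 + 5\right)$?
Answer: $-243756$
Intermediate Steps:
$J{\left(C \right)} = 4$ ($J{\left(C \right)} = 2 \cdot 2 = 4$)
$E{\left(R \right)} = -3 + R^{2}$
$O{\left(n \right)} = \left(-3 + n^{2}\right) \left(4 + n\right)$ ($O{\left(n \right)} = \left(n + 4\right) \left(-3 + n^{2}\right) = \left(4 + n\right) \left(-3 + n^{2}\right) = \left(-3 + n^{2}\right) \left(4 + n\right)$)
$O{\left(-8 \right)} \left(-37\right) \left(-27\right) = \left(-3 + \left(-8\right)^{2}\right) \left(4 - 8\right) \left(-37\right) \left(-27\right) = \left(-3 + 64\right) \left(-4\right) \left(-37\right) \left(-27\right) = 61 \left(-4\right) \left(-37\right) \left(-27\right) = \left(-244\right) \left(-37\right) \left(-27\right) = 9028 \left(-27\right) = -243756$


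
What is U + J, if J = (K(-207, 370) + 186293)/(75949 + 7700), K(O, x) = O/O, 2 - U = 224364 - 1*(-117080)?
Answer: -9520365188/27883 ≈ -3.4144e+5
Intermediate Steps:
U = -341442 (U = 2 - (224364 - 1*(-117080)) = 2 - (224364 + 117080) = 2 - 1*341444 = 2 - 341444 = -341442)
K(O, x) = 1
J = 62098/27883 (J = (1 + 186293)/(75949 + 7700) = 186294/83649 = 186294*(1/83649) = 62098/27883 ≈ 2.2271)
U + J = -341442 + 62098/27883 = -9520365188/27883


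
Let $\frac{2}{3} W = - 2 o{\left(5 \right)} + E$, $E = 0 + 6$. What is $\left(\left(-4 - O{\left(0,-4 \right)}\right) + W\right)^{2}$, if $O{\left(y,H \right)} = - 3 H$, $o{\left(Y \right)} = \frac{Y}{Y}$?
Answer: $100$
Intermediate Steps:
$o{\left(Y \right)} = 1$
$E = 6$
$W = 6$ ($W = \frac{3 \left(\left(-2\right) 1 + 6\right)}{2} = \frac{3 \left(-2 + 6\right)}{2} = \frac{3}{2} \cdot 4 = 6$)
$\left(\left(-4 - O{\left(0,-4 \right)}\right) + W\right)^{2} = \left(\left(-4 - \left(-3\right) \left(-4\right)\right) + 6\right)^{2} = \left(\left(-4 - 12\right) + 6\right)^{2} = \left(-16 + 6\right)^{2} = \left(-10\right)^{2} = 100$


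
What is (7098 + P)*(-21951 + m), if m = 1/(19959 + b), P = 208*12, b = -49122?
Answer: -2047222130772/9721 ≈ -2.1060e+8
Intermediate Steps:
P = 2496
m = -1/29163 (m = 1/(19959 - 49122) = 1/(-29163) = -1/29163 ≈ -3.4290e-5)
(7098 + P)*(-21951 + m) = (7098 + 2496)*(-21951 - 1/29163) = 9594*(-640157014/29163) = -2047222130772/9721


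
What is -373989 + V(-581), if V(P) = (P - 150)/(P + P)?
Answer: -434574487/1162 ≈ -3.7399e+5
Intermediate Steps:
V(P) = (-150 + P)/(2*P) (V(P) = (-150 + P)/((2*P)) = (-150 + P)*(1/(2*P)) = (-150 + P)/(2*P))
-373989 + V(-581) = -373989 + (1/2)*(-150 - 581)/(-581) = -373989 + (1/2)*(-1/581)*(-731) = -373989 + 731/1162 = -434574487/1162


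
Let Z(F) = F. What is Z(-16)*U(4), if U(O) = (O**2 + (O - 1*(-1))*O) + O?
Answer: -640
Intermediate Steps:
U(O) = O + O**2 + O*(1 + O) (U(O) = (O**2 + (O + 1)*O) + O = (O**2 + (1 + O)*O) + O = (O**2 + O*(1 + O)) + O = O + O**2 + O*(1 + O))
Z(-16)*U(4) = -32*4*(1 + 4) = -32*4*5 = -16*40 = -640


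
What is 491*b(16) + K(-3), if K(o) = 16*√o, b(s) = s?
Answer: 7856 + 16*I*√3 ≈ 7856.0 + 27.713*I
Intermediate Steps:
491*b(16) + K(-3) = 491*16 + 16*√(-3) = 7856 + 16*(I*√3) = 7856 + 16*I*√3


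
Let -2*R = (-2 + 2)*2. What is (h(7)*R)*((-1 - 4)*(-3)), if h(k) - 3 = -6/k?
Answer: 0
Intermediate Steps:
h(k) = 3 - 6/k
R = 0 (R = -(-2 + 2)*2/2 = -0*2 = -½*0 = 0)
(h(7)*R)*((-1 - 4)*(-3)) = ((3 - 6/7)*0)*((-1 - 4)*(-3)) = ((3 - 6*⅐)*0)*(-5*(-3)) = ((3 - 6/7)*0)*15 = ((15/7)*0)*15 = 0*15 = 0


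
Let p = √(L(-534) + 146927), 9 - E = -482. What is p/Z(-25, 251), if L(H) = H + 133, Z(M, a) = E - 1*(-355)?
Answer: √146526/846 ≈ 0.45247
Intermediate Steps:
E = 491 (E = 9 - 1*(-482) = 9 + 482 = 491)
Z(M, a) = 846 (Z(M, a) = 491 - 1*(-355) = 491 + 355 = 846)
L(H) = 133 + H
p = √146526 (p = √((133 - 534) + 146927) = √(-401 + 146927) = √146526 ≈ 382.79)
p/Z(-25, 251) = √146526/846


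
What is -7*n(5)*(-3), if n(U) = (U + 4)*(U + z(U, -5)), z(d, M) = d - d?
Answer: 945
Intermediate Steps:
z(d, M) = 0
n(U) = U*(4 + U) (n(U) = (U + 4)*(U + 0) = (4 + U)*U = U*(4 + U))
-7*n(5)*(-3) = -35*(4 + 5)*(-3) = -35*9*(-3) = -7*45*(-3) = -315*(-3) = 945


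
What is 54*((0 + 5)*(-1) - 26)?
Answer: -1674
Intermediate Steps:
54*((0 + 5)*(-1) - 26) = 54*(5*(-1) - 26) = 54*(-5 - 26) = 54*(-31) = -1674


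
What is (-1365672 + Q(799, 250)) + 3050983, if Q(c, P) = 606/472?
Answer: 397733699/236 ≈ 1.6853e+6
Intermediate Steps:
Q(c, P) = 303/236 (Q(c, P) = 606*(1/472) = 303/236)
(-1365672 + Q(799, 250)) + 3050983 = (-1365672 + 303/236) + 3050983 = -322298289/236 + 3050983 = 397733699/236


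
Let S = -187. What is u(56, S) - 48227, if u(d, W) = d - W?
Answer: -47984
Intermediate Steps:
u(56, S) - 48227 = (56 - 1*(-187)) - 48227 = (56 + 187) - 48227 = 243 - 48227 = -47984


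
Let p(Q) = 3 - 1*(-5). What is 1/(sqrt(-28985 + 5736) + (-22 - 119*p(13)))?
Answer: -974/971925 - I*sqrt(23249)/971925 ≈ -0.0010021 - 0.00015688*I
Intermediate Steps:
p(Q) = 8 (p(Q) = 3 + 5 = 8)
1/(sqrt(-28985 + 5736) + (-22 - 119*p(13))) = 1/(sqrt(-28985 + 5736) + (-22 - 119*8)) = 1/(sqrt(-23249) + (-22 - 952)) = 1/(I*sqrt(23249) - 974) = 1/(-974 + I*sqrt(23249))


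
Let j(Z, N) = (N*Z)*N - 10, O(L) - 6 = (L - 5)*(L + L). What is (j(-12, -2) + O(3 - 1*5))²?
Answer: 576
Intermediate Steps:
O(L) = 6 + 2*L*(-5 + L) (O(L) = 6 + (L - 5)*(L + L) = 6 + (-5 + L)*(2*L) = 6 + 2*L*(-5 + L))
j(Z, N) = -10 + Z*N² (j(Z, N) = Z*N² - 10 = -10 + Z*N²)
(j(-12, -2) + O(3 - 1*5))² = ((-10 - 12*(-2)²) + (6 - 10*(3 - 1*5) + 2*(3 - 1*5)²))² = ((-10 - 12*4) + (6 - 10*(3 - 5) + 2*(3 - 5)²))² = ((-10 - 48) + (6 - 10*(-2) + 2*(-2)²))² = (-58 + (6 + 20 + 2*4))² = (-58 + (6 + 20 + 8))² = (-58 + 34)² = (-24)² = 576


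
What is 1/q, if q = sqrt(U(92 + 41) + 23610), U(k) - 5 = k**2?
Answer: sqrt(10326)/20652 ≈ 0.0049204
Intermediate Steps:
U(k) = 5 + k**2
q = 2*sqrt(10326) (q = sqrt((5 + (92 + 41)**2) + 23610) = sqrt((5 + 133**2) + 23610) = sqrt((5 + 17689) + 23610) = sqrt(17694 + 23610) = sqrt(41304) = 2*sqrt(10326) ≈ 203.23)
1/q = 1/(2*sqrt(10326)) = sqrt(10326)/20652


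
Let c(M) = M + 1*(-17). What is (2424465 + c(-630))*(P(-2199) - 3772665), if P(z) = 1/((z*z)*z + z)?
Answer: -48617657701738819544939/5316744399 ≈ -9.1443e+12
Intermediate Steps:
c(M) = -17 + M (c(M) = M - 17 = -17 + M)
P(z) = 1/(z + z**3) (P(z) = 1/(z**2*z + z) = 1/(z**3 + z) = 1/(z + z**3))
(2424465 + c(-630))*(P(-2199) - 3772665) = (2424465 + (-17 - 630))*(1/(-2199 + (-2199)**3) - 3772665) = (2424465 - 647)*(1/(-2199 - 10633486599) - 3772665) = 2423818*(1/(-10633488798) - 3772665) = 2423818*(-1/10633488798 - 3772665) = 2423818*(-40116591016106671/10633488798) = -48617657701738819544939/5316744399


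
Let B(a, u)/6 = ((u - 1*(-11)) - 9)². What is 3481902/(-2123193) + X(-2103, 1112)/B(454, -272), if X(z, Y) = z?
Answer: -8932450349/5430904200 ≈ -1.6447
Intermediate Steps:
B(a, u) = 6*(2 + u)² (B(a, u) = 6*((u - 1*(-11)) - 9)² = 6*((u + 11) - 9)² = 6*((11 + u) - 9)² = 6*(2 + u)²)
3481902/(-2123193) + X(-2103, 1112)/B(454, -272) = 3481902/(-2123193) - 2103*1/(6*(2 - 272)²) = 3481902*(-1/2123193) - 2103/(6*(-270)²) = -61086/37249 - 2103/(6*72900) = -61086/37249 - 2103/437400 = -61086/37249 - 2103*1/437400 = -61086/37249 - 701/145800 = -8932450349/5430904200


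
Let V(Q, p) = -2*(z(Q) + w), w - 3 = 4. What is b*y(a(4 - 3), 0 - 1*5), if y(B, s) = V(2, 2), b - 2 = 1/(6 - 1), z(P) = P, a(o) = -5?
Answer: -198/5 ≈ -39.600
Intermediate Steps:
w = 7 (w = 3 + 4 = 7)
b = 11/5 (b = 2 + 1/(6 - 1) = 2 + 1/5 = 11/5 ≈ 2.2000)
V(Q, p) = -14 - 2*Q (V(Q, p) = -2*(Q + 7) = -2*(7 + Q) = -14 - 2*Q)
y(B, s) = -18 (y(B, s) = -14 - 2*2 = -14 - 4 = -18)
b*y(a(4 - 3), 0 - 1*5) = (11/5)*(-18) = -198/5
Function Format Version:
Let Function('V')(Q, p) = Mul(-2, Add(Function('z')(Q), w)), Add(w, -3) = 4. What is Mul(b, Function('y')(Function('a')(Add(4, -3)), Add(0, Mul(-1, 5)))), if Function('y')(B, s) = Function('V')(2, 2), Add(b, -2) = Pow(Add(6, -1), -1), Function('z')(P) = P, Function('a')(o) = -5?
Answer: Rational(-198, 5) ≈ -39.600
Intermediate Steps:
w = 7 (w = Add(3, 4) = 7)
b = Rational(11, 5) (b = Add(2, Pow(Add(6, -1), -1)) = Add(2, Pow(5, -1)) = Add(2, Rational(1, 5)) = Rational(11, 5) ≈ 2.2000)
Function('V')(Q, p) = Add(-14, Mul(-2, Q)) (Function('V')(Q, p) = Mul(-2, Add(Q, 7)) = Mul(-2, Add(7, Q)) = Add(-14, Mul(-2, Q)))
Function('y')(B, s) = -18 (Function('y')(B, s) = Add(-14, Mul(-2, 2)) = Add(-14, -4) = -18)
Mul(b, Function('y')(Function('a')(Add(4, -3)), Add(0, Mul(-1, 5)))) = Mul(Rational(11, 5), -18) = Rational(-198, 5)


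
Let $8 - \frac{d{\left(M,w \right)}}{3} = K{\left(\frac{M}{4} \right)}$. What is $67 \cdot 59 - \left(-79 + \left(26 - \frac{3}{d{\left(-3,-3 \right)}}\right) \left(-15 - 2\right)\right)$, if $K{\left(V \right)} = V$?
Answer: $\frac{156522}{35} \approx 4472.1$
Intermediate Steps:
$d{\left(M,w \right)} = 24 - \frac{3 M}{4}$ ($d{\left(M,w \right)} = 24 - 3 \frac{M}{4} = 24 - \frac{3 M}{4}$)
$67 \cdot 59 - \left(-79 + \left(26 - \frac{3}{d{\left(-3,-3 \right)}}\right) \left(-15 - 2\right)\right) = 67 \cdot 59 - \left(-79 + \left(26 - \frac{3}{24 - - \frac{9}{4}}\right) \left(-15 - 2\right)\right) = 3953 - \left(-79 + \left(26 - \frac{3}{24 + \frac{9}{4}}\right) \left(-17\right)\right) = 3953 - \left(-79 + \left(26 - \frac{3}{\frac{105}{4}}\right) \left(-17\right)\right) = 3953 - \left(-79 + \left(26 - \frac{4}{35}\right) \left(-17\right)\right) = 3953 - \left(-79 + \frac{906}{35} \left(-17\right)\right) = 3953 + \left(79 - - \frac{15402}{35}\right) = 3953 + \left(79 + \frac{15402}{35}\right) = 3953 + \frac{18167}{35} = \frac{156522}{35}$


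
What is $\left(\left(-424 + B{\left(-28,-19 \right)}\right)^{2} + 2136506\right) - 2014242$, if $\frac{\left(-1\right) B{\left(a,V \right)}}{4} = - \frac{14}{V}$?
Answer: $\frac{109941848}{361} \approx 3.0455 \cdot 10^{5}$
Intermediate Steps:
$B{\left(a,V \right)} = \frac{56}{V}$ ($B{\left(a,V \right)} = - 4 \left(- \frac{14}{V}\right) = \frac{56}{V}$)
$\left(\left(-424 + B{\left(-28,-19 \right)}\right)^{2} + 2136506\right) - 2014242 = \left(\left(-424 + \frac{56}{-19}\right)^{2} + 2136506\right) - 2014242 = \left(\left(-424 + 56 \left(- \frac{1}{19}\right)\right)^{2} + 2136506\right) - 2014242 = \left(\left(-424 - \frac{56}{19}\right)^{2} + 2136506\right) - 2014242 = \left(\left(- \frac{8112}{19}\right)^{2} + 2136506\right) - 2014242 = \left(\frac{65804544}{361} + 2136506\right) - 2014242 = \frac{837083210}{361} - 2014242 = \frac{109941848}{361}$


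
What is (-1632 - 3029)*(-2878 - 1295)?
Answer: 19450353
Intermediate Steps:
(-1632 - 3029)*(-2878 - 1295) = -4661*(-4173) = 19450353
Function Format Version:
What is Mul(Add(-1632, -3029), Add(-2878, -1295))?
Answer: 19450353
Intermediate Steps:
Mul(Add(-1632, -3029), Add(-2878, -1295)) = Mul(-4661, -4173) = 19450353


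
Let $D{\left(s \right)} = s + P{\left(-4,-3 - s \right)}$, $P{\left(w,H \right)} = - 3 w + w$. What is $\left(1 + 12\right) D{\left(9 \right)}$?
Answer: $221$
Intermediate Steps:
$P{\left(w,H \right)} = - 2 w$
$D{\left(s \right)} = 8 + s$ ($D{\left(s \right)} = s - -8 = s + 8 = 8 + s$)
$\left(1 + 12\right) D{\left(9 \right)} = \left(1 + 12\right) \left(8 + 9\right) = 13 \cdot 17 = 221$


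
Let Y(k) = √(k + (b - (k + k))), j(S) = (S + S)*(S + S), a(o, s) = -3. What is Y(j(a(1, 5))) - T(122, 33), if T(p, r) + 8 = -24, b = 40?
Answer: 34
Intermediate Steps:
T(p, r) = -32 (T(p, r) = -8 - 24 = -32)
j(S) = 4*S² (j(S) = (2*S)*(2*S) = 4*S²)
Y(k) = √(40 - k) (Y(k) = √(k + (40 - (k + k))) = √(k + (40 - 2*k)) = √(40 - k))
Y(j(a(1, 5))) - T(122, 33) = √(40 - 4*(-3)²) - 1*(-32) = √(40 - 4*9) + 32 = √(40 - 1*36) + 32 = √(40 - 36) + 32 = √4 + 32 = 2 + 32 = 34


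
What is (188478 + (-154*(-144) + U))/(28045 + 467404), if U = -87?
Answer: 210567/495449 ≈ 0.42500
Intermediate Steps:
(188478 + (-154*(-144) + U))/(28045 + 467404) = (188478 + (-154*(-144) - 87))/(28045 + 467404) = (188478 + (22176 - 87))/495449 = (188478 + 22089)*(1/495449) = 210567*(1/495449) = 210567/495449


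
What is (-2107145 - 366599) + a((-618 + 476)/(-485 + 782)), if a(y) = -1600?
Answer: -2475344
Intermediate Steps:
(-2107145 - 366599) + a((-618 + 476)/(-485 + 782)) = (-2107145 - 366599) - 1600 = -2473744 - 1600 = -2475344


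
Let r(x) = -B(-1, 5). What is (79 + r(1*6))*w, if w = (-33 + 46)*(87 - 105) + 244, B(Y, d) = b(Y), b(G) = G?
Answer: 800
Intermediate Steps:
B(Y, d) = Y
r(x) = 1 (r(x) = -1*(-1) = 1)
w = 10 (w = 13*(-18) + 244 = -234 + 244 = 10)
(79 + r(1*6))*w = (79 + 1)*10 = 80*10 = 800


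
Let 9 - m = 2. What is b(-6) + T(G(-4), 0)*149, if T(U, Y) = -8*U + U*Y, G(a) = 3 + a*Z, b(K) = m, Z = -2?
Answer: -13105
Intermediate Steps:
m = 7 (m = 9 - 1*2 = 9 - 2 = 7)
b(K) = 7
G(a) = 3 - 2*a (G(a) = 3 + a*(-2) = 3 - 2*a)
b(-6) + T(G(-4), 0)*149 = 7 + ((3 - 2*(-4))*(-8 + 0))*149 = 7 + ((3 + 8)*(-8))*149 = 7 + (11*(-8))*149 = 7 - 88*149 = 7 - 13112 = -13105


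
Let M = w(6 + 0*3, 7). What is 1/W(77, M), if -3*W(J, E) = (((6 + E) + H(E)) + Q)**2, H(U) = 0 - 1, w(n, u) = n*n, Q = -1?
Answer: -3/1600 ≈ -0.0018750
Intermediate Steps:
w(n, u) = n**2
M = 36 (M = (6 + 0*3)**2 = (6 + 0)**2 = 6**2 = 36)
H(U) = -1
W(J, E) = -(4 + E)**2/3 (W(J, E) = -(((6 + E) - 1) - 1)**2/3 = -((5 + E) - 1)**2/3 = -(4 + E)**2/3)
1/W(77, M) = 1/(-(4 + 36)**2/3) = 1/(-1/3*40**2) = 1/(-1/3*1600) = 1/(-1600/3) = -3/1600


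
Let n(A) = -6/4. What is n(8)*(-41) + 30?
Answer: 183/2 ≈ 91.500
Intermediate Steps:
n(A) = -3/2 (n(A) = -6*¼ = -3/2)
n(8)*(-41) + 30 = -3/2*(-41) + 30 = 123/2 + 30 = 183/2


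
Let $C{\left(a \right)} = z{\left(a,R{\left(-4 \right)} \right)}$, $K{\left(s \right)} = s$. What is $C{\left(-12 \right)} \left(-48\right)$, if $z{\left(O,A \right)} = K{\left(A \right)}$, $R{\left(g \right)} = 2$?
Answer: $-96$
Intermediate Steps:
$z{\left(O,A \right)} = A$
$C{\left(a \right)} = 2$
$C{\left(-12 \right)} \left(-48\right) = 2 \left(-48\right) = -96$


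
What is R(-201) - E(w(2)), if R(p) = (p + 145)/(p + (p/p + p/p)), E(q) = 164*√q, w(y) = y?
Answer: 56/199 - 164*√2 ≈ -231.65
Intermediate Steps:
R(p) = (145 + p)/(2 + p) (R(p) = (145 + p)/(p + (1 + 1)) = (145 + p)/(p + 2) = (145 + p)/(2 + p))
R(-201) - E(w(2)) = (145 - 201)/(2 - 201) - 164*√2 = -56/(-199) - 164*√2 = -1/199*(-56) - 164*√2 = 56/199 - 164*√2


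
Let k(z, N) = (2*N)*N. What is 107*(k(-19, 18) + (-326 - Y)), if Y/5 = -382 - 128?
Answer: 307304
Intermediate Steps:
Y = -2550 (Y = 5*(-382 - 128) = 5*(-510) = -2550)
k(z, N) = 2*N²
107*(k(-19, 18) + (-326 - Y)) = 107*(2*18² + (-326 - 1*(-2550))) = 107*(2*324 + (-326 + 2550)) = 107*(648 + 2224) = 107*2872 = 307304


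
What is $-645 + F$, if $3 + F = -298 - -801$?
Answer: $-145$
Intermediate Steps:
$F = 500$ ($F = -3 - -503 = -3 + \left(-298 + 801\right) = -3 + 503 = 500$)
$-645 + F = -645 + 500 = -145$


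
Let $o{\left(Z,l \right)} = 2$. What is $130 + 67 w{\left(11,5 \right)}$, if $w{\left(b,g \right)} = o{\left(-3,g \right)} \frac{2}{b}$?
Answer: $\frac{1698}{11} \approx 154.36$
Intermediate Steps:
$w{\left(b,g \right)} = \frac{4}{b}$ ($w{\left(b,g \right)} = 2 \frac{2}{b} = \frac{4}{b}$)
$130 + 67 w{\left(11,5 \right)} = 130 + 67 \cdot \frac{4}{11} = 130 + \frac{268}{11} = \frac{1698}{11}$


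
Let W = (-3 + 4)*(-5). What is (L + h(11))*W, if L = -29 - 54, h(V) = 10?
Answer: 365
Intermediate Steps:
W = -5 (W = 1*(-5) = -5)
L = -83
(L + h(11))*W = (-83 + 10)*(-5) = -73*(-5) = 365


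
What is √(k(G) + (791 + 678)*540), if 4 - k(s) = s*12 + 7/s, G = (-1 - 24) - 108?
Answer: √286944479/19 ≈ 891.55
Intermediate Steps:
G = -133 (G = -25 - 108 = -133)
k(s) = 4 - 12*s - 7/s (k(s) = 4 - (s*12 + 7/s) = 4 - (12*s + 7/s) = 4 - (7/s + 12*s) = 4 + (-12*s - 7/s) = 4 - 12*s - 7/s)
√(k(G) + (791 + 678)*540) = √((4 - 12*(-133) - 7/(-133)) + (791 + 678)*540) = √((4 + 1596 - 7*(-1/133)) + 1469*540) = √((4 + 1596 + 1/19) + 793260) = √(30401/19 + 793260) = √(15102341/19) = √286944479/19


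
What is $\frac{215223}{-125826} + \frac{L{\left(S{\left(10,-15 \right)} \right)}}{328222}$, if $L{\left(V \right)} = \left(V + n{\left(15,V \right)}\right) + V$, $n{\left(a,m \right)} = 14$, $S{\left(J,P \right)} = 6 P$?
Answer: $- \frac{11776968437}{6883143562} \approx -1.711$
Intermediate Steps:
$L{\left(V \right)} = 14 + 2 V$ ($L{\left(V \right)} = \left(V + 14\right) + V = \left(14 + V\right) + V = 14 + 2 V$)
$\frac{215223}{-125826} + \frac{L{\left(S{\left(10,-15 \right)} \right)}}{328222} = \frac{215223}{-125826} + \frac{14 + 2 \cdot 6 \left(-15\right)}{328222} = 215223 \left(- \frac{1}{125826}\right) + \left(14 + 2 \left(-90\right)\right) \frac{1}{328222} = - \frac{71741}{41942} + \left(14 - 180\right) \frac{1}{328222} = - \frac{71741}{41942} - \frac{83}{164111} = - \frac{11776968437}{6883143562}$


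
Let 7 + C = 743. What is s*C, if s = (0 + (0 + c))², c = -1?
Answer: 736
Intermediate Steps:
s = 1 (s = (0 + (0 - 1))² = (0 - 1)² = (-1)² = 1)
C = 736 (C = -7 + 743 = 736)
s*C = 1*736 = 736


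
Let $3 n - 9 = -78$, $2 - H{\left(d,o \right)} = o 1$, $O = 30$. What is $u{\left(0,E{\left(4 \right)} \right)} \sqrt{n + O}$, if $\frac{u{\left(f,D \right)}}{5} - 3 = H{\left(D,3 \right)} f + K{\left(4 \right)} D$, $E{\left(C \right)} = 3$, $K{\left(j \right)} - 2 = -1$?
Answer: $30 \sqrt{7} \approx 79.373$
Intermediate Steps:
$K{\left(j \right)} = 1$ ($K{\left(j \right)} = 2 - 1 = 1$)
$H{\left(d,o \right)} = 2 - o$ ($H{\left(d,o \right)} = 2 - o 1 = 2 - o$)
$u{\left(f,D \right)} = 15 - 5 f + 5 D$ ($u{\left(f,D \right)} = 15 + 5 \left(\left(2 - 3\right) f + 1 D\right) = 15 + 5 \left(\left(2 - 3\right) f + D\right) = 15 + 5 \left(- f + D\right) = 15 + 5 \left(D - f\right) = 15 + \left(- 5 f + 5 D\right) = 15 - 5 f + 5 D$)
$n = -23$ ($n = 3 + \frac{1}{3} \left(-78\right) = 3 - 26 = -23$)
$u{\left(0,E{\left(4 \right)} \right)} \sqrt{n + O} = \left(15 - 0 + 5 \cdot 3\right) \sqrt{-23 + 30} = \left(15 + 0 + 15\right) \sqrt{7} = 30 \sqrt{7}$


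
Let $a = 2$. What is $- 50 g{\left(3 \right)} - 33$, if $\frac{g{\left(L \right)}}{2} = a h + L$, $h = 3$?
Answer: $-933$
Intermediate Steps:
$g{\left(L \right)} = 12 + 2 L$ ($g{\left(L \right)} = 2 \left(2 \cdot 3 + L\right) = 2 \left(6 + L\right) = 12 + 2 L$)
$- 50 g{\left(3 \right)} - 33 = - 50 \left(12 + 2 \cdot 3\right) - 33 = - 50 \left(12 + 6\right) - 33 = \left(-50\right) 18 - 33 = -900 - 33 = -933$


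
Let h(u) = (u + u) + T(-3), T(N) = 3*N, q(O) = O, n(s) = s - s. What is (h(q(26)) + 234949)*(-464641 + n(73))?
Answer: -109186917872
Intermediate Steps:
n(s) = 0
h(u) = -9 + 2*u (h(u) = (u + u) + 3*(-3) = 2*u - 9 = -9 + 2*u)
(h(q(26)) + 234949)*(-464641 + n(73)) = ((-9 + 2*26) + 234949)*(-464641 + 0) = ((-9 + 52) + 234949)*(-464641) = (43 + 234949)*(-464641) = 234992*(-464641) = -109186917872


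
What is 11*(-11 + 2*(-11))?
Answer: -363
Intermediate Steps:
11*(-11 + 2*(-11)) = 11*(-11 - 22) = 11*(-33) = -363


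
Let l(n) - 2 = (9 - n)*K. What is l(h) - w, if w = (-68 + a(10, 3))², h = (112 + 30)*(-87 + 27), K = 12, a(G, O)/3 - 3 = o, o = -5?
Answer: 96874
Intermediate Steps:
a(G, O) = -6 (a(G, O) = 9 + 3*(-5) = 9 - 15 = -6)
h = -8520 (h = 142*(-60) = -8520)
l(n) = 110 - 12*n (l(n) = 2 + (9 - n)*12 = 2 + (108 - 12*n) = 110 - 12*n)
w = 5476 (w = (-68 - 6)² = (-74)² = 5476)
l(h) - w = (110 - 12*(-8520)) - 1*5476 = (110 + 102240) - 5476 = 102350 - 5476 = 96874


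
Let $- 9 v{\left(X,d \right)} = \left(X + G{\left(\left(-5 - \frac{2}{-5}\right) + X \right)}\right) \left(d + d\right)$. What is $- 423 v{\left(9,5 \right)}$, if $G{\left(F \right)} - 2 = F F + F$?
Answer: $\frac{81686}{5} \approx 16337.0$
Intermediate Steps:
$G{\left(F \right)} = 2 + F + F^{2}$ ($G{\left(F \right)} = 2 + \left(F F + F\right) = 2 + \left(F^{2} + F\right) = 2 + \left(F + F^{2}\right) = 2 + F + F^{2}$)
$v{\left(X,d \right)} = - \frac{2 d \left(- \frac{13}{5} + \left(- \frac{23}{5} + X\right)^{2} + 2 X\right)}{9}$ ($v{\left(X,d \right)} = - \frac{\left(X + \left(2 - \left(5 - \frac{2}{5} - X\right) + \left(\left(-5 - \frac{2}{-5}\right) + X\right)^{2}\right)\right) \left(d + d\right)}{9} = - \frac{\left(X + \left(2 + \left(\left(-5 - - \frac{2}{5}\right) + X\right) + \left(\left(-5 - - \frac{2}{5}\right) + X\right)^{2}\right)\right) 2 d}{9} = - \frac{\left(X + \left(2 + \left(\left(-5 + \frac{2}{5}\right) + X\right) + \left(\left(-5 + \frac{2}{5}\right) + X\right)^{2}\right)\right) 2 d}{9} = - \frac{\left(X + \left(2 + \left(- \frac{23}{5} + X\right) + \left(- \frac{23}{5} + X\right)^{2}\right)\right) 2 d}{9} = - \frac{\left(X + \left(- \frac{13}{5} + X + \left(- \frac{23}{5} + X\right)^{2}\right)\right) 2 d}{9} = - \frac{\left(- \frac{13}{5} + \left(- \frac{23}{5} + X\right)^{2} + 2 X\right) 2 d}{9} = - \frac{2 d \left(- \frac{13}{5} + \left(- \frac{23}{5} + X\right)^{2} + 2 X\right)}{9}$)
$- 423 v{\left(9,5 \right)} = - 423 \cdot \frac{2}{225} \cdot 5 \left(-464 - 25 \cdot 9^{2} + 180 \cdot 9\right) = - 423 \cdot \frac{2}{225} \cdot 5 \left(-464 - 2025 + 1620\right) = - 423 \cdot \frac{2}{225} \cdot 5 \left(-869\right) = \left(-423\right) \left(- \frac{1738}{45}\right) = \frac{81686}{5}$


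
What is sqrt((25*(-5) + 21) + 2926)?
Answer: sqrt(2822) ≈ 53.122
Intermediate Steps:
sqrt((25*(-5) + 21) + 2926) = sqrt((-125 + 21) + 2926) = sqrt(-104 + 2926) = sqrt(2822)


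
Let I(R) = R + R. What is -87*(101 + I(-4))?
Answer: -8091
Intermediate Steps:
I(R) = 2*R
-87*(101 + I(-4)) = -87*(101 + 2*(-4)) = -87*(101 - 8) = -87*93 = -8091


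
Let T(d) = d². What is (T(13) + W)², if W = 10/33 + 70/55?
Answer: 31685641/1089 ≈ 29096.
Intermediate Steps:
W = 52/33 (W = 10*(1/33) + 70*(1/55) = 10/33 + 14/11 = 52/33 ≈ 1.5758)
(T(13) + W)² = (13² + 52/33)² = (169 + 52/33)² = (5629/33)² = 31685641/1089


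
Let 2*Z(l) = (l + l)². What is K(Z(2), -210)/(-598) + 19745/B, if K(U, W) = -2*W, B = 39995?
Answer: -499039/2391701 ≈ -0.20865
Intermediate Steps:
Z(l) = 2*l² (Z(l) = (l + l)²/2 = (2*l)²/2 = (4*l²)/2 = 2*l²)
K(Z(2), -210)/(-598) + 19745/B = -2*(-210)/(-598) + 19745/39995 = 420*(-1/598) + 19745*(1/39995) = -210/299 + 3949/7999 = -499039/2391701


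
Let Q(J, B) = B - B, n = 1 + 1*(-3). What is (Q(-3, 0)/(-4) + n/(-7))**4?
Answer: 16/2401 ≈ 0.0066639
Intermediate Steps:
n = -2 (n = 1 - 3 = -2)
Q(J, B) = 0
(Q(-3, 0)/(-4) + n/(-7))**4 = (0/(-4) - 2/(-7))**4 = (0*(-1/4) - 2*(-1/7))**4 = (0 + 2/7)**4 = (2/7)**4 = 16/2401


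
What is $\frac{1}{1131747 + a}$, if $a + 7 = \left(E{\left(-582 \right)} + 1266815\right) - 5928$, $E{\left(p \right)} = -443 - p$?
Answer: $\frac{1}{2392766} \approx 4.1793 \cdot 10^{-7}$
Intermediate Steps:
$a = 1261019$ ($a = -7 + \left(\left(\left(-443 - -582\right) + 1266815\right) - 5928\right) = -7 + \left(\left(\left(-443 + 582\right) + 1266815\right) - 5928\right) = -7 + \left(\left(139 + 1266815\right) - 5928\right) = -7 + \left(1266954 - 5928\right) = -7 + 1261026 = 1261019$)
$\frac{1}{1131747 + a} = \frac{1}{1131747 + 1261019} = \frac{1}{2392766}$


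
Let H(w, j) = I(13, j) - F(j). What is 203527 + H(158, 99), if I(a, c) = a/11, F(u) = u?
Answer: 2237721/11 ≈ 2.0343e+5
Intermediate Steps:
I(a, c) = a/11 (I(a, c) = a*(1/11) = a/11)
H(w, j) = 13/11 - j (H(w, j) = (1/11)*13 - j = 13/11 - j)
203527 + H(158, 99) = 203527 + (13/11 - 1*99) = 203527 + (13/11 - 99) = 203527 - 1076/11 = 2237721/11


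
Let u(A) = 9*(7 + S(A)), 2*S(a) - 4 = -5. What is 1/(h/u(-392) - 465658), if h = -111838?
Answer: -117/54705662 ≈ -2.1387e-6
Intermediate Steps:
S(a) = -½ (S(a) = 2 + (½)*(-5) = 2 - 5/2 = -½)
u(A) = 117/2 (u(A) = 9*(7 - ½) = 9*(13/2) = 117/2)
1/(h/u(-392) - 465658) = 1/(-111838/117/2 - 465658) = 1/(-111838*2/117 - 465658) = 1/(-223676/117 - 465658) = 1/(-54705662/117) = -117/54705662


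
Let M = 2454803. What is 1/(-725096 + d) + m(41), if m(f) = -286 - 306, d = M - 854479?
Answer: -518134975/875228 ≈ -592.00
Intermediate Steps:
d = 1600324 (d = 2454803 - 854479 = 1600324)
m(f) = -592
1/(-725096 + d) + m(41) = 1/(-725096 + 1600324) - 592 = 1/875228 - 592 = -518134975/875228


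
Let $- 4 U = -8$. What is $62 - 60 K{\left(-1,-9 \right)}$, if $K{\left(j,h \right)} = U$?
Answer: $-58$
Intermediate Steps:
$U = 2$ ($U = \left(- \frac{1}{4}\right) \left(-8\right) = 2$)
$K{\left(j,h \right)} = 2$
$62 - 60 K{\left(-1,-9 \right)} = 62 - 120 = -58$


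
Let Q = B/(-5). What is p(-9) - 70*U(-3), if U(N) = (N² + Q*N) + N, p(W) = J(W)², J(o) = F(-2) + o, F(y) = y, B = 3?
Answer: -425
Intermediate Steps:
Q = -⅗ (Q = 3/(-5) = 3*(-⅕) = -⅗ ≈ -0.60000)
J(o) = -2 + o
p(W) = (-2 + W)²
U(N) = N² + 2*N/5 (U(N) = (N² - 3*N/5) + N = N² + 2*N/5)
p(-9) - 70*U(-3) = (-2 - 9)² - 14*(-3)*(2 + 5*(-3)) = (-11)² - 14*(-3)*(2 - 15) = 121 - 14*(-3)*(-13) = 121 - 70*39/5 = 121 - 546 = -425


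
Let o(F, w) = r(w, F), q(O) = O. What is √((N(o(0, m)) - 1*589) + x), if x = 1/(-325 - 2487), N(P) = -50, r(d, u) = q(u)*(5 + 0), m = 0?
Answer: I*√1263198907/1406 ≈ 25.278*I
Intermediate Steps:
r(d, u) = 5*u (r(d, u) = u*(5 + 0) = u*5 = 5*u)
o(F, w) = 5*F
x = -1/2812 (x = 1/(-2812) = -1/2812 ≈ -0.00035562)
√((N(o(0, m)) - 1*589) + x) = √((-50 - 1*589) - 1/2812) = √((-50 - 589) - 1/2812) = √(-639 - 1/2812) = √(-1796869/2812) = I*√1263198907/1406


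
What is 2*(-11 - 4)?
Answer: -30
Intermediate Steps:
2*(-11 - 4) = 2*(-15) = -30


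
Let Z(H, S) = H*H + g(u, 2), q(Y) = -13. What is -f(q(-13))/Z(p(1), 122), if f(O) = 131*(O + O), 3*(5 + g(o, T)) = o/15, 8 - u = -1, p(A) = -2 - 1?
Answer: 17030/21 ≈ 810.95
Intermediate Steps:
p(A) = -3
u = 9 (u = 8 - 1*(-1) = 8 + 1 = 9)
g(o, T) = -5 + o/45 (g(o, T) = -5 + (o/15)/3 = -5 + o/45)
Z(H, S) = -24/5 + H**2 (Z(H, S) = H*H + (-5 + (1/45)*9) = H**2 + (-5 + 1/5) = H**2 - 24/5 = -24/5 + H**2)
f(O) = 262*O (f(O) = 131*(2*O) = 262*O)
-f(q(-13))/Z(p(1), 122) = -262*(-13)/(-24/5 + (-3)**2) = -(-3406)/(-24/5 + 9) = -(-3406)/21/5 = -(-3406)*5/21 = -1*(-17030/21) = 17030/21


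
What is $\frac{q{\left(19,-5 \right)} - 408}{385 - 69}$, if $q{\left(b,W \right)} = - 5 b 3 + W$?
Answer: $- \frac{349}{158} \approx -2.2089$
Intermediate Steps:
$q{\left(b,W \right)} = W - 15 b$ ($q{\left(b,W \right)} = - 15 b + W = W - 15 b$)
$\frac{q{\left(19,-5 \right)} - 408}{385 - 69} = \frac{\left(-5 - 285\right) - 408}{385 - 69} = \frac{\left(-5 - 285\right) - 408}{316} = \left(-290 - 408\right) \frac{1}{316} = \left(-698\right) \frac{1}{316} = - \frac{349}{158}$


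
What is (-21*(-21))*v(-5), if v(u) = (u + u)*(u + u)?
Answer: 44100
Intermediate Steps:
v(u) = 4*u**2 (v(u) = (2*u)*(2*u) = 4*u**2)
(-21*(-21))*v(-5) = (-21*(-21))*(4*(-5)**2) = 441*(4*25) = 441*100 = 44100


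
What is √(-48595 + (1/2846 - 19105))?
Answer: I*√548350770354/2846 ≈ 260.19*I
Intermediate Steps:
√(-48595 + (1/2846 - 19105)) = √(-48595 - 54372829/2846) = √(-192674199/2846) = I*√548350770354/2846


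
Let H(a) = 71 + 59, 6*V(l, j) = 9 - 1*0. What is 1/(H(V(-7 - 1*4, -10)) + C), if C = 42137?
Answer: 1/42267 ≈ 2.3659e-5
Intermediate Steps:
V(l, j) = 3/2 (V(l, j) = (9 - 1*0)/6 = (9 + 0)/6 = (⅙)*9 = 3/2)
H(a) = 130
1/(H(V(-7 - 1*4, -10)) + C) = 1/(130 + 42137) = 1/42267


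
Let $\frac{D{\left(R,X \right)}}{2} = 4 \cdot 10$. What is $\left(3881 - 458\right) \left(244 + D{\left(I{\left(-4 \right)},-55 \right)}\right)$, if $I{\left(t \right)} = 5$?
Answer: $1109052$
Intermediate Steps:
$D{\left(R,X \right)} = 80$ ($D{\left(R,X \right)} = 2 \cdot 4 \cdot 10 = 2 \cdot 40 = 80$)
$\left(3881 - 458\right) \left(244 + D{\left(I{\left(-4 \right)},-55 \right)}\right) = \left(3881 - 458\right) \left(244 + 80\right) = 3423 \cdot 324 = 1109052$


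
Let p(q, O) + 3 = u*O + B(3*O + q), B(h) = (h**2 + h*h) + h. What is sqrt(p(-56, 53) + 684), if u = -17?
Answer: sqrt(21101) ≈ 145.26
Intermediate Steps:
B(h) = h + 2*h**2 (B(h) = (h**2 + h**2) + h = 2*h**2 + h = h + 2*h**2)
p(q, O) = -3 - 17*O + (q + 3*O)*(1 + 2*q + 6*O) (p(q, O) = -3 + (-17*O + (3*O + q)*(1 + 2*(3*O + q))) = -3 + (-17*O + (q + 3*O)*(1 + 2*(q + 3*O))) = -3 + (-17*O + (q + 3*O)*(1 + (2*q + 6*O))) = -3 + (-17*O + (q + 3*O)*(1 + 2*q + 6*O)) = -3 - 17*O + (q + 3*O)*(1 + 2*q + 6*O))
sqrt(p(-56, 53) + 684) = sqrt((-3 - 17*53 + (-56 + 3*53)*(1 + 2*(-56) + 6*53)) + 684) = sqrt((-3 - 901 + (-56 + 159)*(1 - 112 + 318)) + 684) = sqrt((-3 - 901 + 103*207) + 684) = sqrt((-3 - 901 + 21321) + 684) = sqrt(20417 + 684) = sqrt(21101)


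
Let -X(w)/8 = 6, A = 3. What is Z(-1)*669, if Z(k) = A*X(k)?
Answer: -96336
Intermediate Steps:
X(w) = -48 (X(w) = -8*6 = -48)
Z(k) = -144 (Z(k) = 3*(-48) = -144)
Z(-1)*669 = -144*669 = -96336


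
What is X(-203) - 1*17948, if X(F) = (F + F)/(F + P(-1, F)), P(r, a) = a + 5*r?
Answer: -7376222/411 ≈ -17947.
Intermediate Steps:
X(F) = 2*F/(-5 + 2*F) (X(F) = (F + F)/(F + (F + 5*(-1))) = (2*F)/(F + (F - 5)) = (2*F)/(F + (-5 + F)) = (2*F)/(-5 + 2*F) = 2*F/(-5 + 2*F))
X(-203) - 1*17948 = 2*(-203)/(-5 + 2*(-203)) - 1*17948 = 2*(-203)/(-5 - 406) - 17948 = 2*(-203)/(-411) - 17948 = 2*(-203)*(-1/411) - 17948 = 406/411 - 17948 = -7376222/411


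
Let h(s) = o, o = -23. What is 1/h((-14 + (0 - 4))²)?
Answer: -1/23 ≈ -0.043478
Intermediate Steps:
h(s) = -23
1/h((-14 + (0 - 4))²) = 1/(-23) = -1/23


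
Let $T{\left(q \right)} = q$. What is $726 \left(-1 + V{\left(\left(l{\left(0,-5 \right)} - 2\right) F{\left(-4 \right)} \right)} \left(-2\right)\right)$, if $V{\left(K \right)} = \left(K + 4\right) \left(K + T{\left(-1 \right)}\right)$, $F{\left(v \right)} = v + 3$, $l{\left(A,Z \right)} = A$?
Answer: $-9438$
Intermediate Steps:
$F{\left(v \right)} = 3 + v$
$V{\left(K \right)} = \left(-1 + K\right) \left(4 + K\right)$ ($V{\left(K \right)} = \left(K + 4\right) \left(K - 1\right) = \left(4 + K\right) \left(-1 + K\right) = \left(-1 + K\right) \left(4 + K\right)$)
$726 \left(-1 + V{\left(\left(l{\left(0,-5 \right)} - 2\right) F{\left(-4 \right)} \right)} \left(-2\right)\right) = 726 \left(-1 + \left(-4 + \left(\left(0 - 2\right) \left(3 - 4\right)\right)^{2} + 3 \left(0 - 2\right) \left(3 - 4\right)\right) \left(-2\right)\right) = 726 \left(-1 + \left(-4 + \left(\left(-2\right) \left(-1\right)\right)^{2} + 3 \left(\left(-2\right) \left(-1\right)\right)\right) \left(-2\right)\right) = 726 \left(-1 + \left(-4 + 2^{2} + 3 \cdot 2\right) \left(-2\right)\right) = 726 \left(-1 + \left(-4 + 4 + 6\right) \left(-2\right)\right) = 726 \left(-1 + 6 \left(-2\right)\right) = 726 \left(-1 - 12\right) = 726 \left(-13\right) = -9438$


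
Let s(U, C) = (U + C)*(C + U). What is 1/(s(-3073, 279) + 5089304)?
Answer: 1/12895740 ≈ 7.7545e-8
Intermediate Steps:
s(U, C) = (C + U)² (s(U, C) = (C + U)*(C + U) = (C + U)²)
1/(s(-3073, 279) + 5089304) = 1/((279 - 3073)² + 5089304) = 1/((-2794)² + 5089304) = 1/(7806436 + 5089304) = 1/12895740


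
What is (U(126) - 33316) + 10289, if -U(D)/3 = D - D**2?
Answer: 24223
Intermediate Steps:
U(D) = -3*D + 3*D**2 (U(D) = -3*(D - D**2) = -3*D + 3*D**2)
(U(126) - 33316) + 10289 = (3*126*(-1 + 126) - 33316) + 10289 = (3*126*125 - 33316) + 10289 = (47250 - 33316) + 10289 = 13934 + 10289 = 24223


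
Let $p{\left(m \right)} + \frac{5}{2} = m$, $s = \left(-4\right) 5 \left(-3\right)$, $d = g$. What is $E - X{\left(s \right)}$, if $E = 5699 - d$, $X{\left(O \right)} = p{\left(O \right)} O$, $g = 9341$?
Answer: $-7092$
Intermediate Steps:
$d = 9341$
$s = 60$ ($s = \left(-20\right) \left(-3\right) = 60$)
$p{\left(m \right)} = - \frac{5}{2} + m$
$X{\left(O \right)} = O \left(- \frac{5}{2} + O\right)$ ($X{\left(O \right)} = \left(- \frac{5}{2} + O\right) O = O \left(- \frac{5}{2} + O\right)$)
$E = -3642$ ($E = 5699 - 9341 = -3642$)
$E - X{\left(s \right)} = -3642 - \frac{1}{2} \cdot 60 \left(-5 + 2 \cdot 60\right) = -3642 - \frac{1}{2} \cdot 60 \left(-5 + 120\right) = -3642 - \frac{1}{2} \cdot 60 \cdot 115 = -3642 - 3450 = -7092$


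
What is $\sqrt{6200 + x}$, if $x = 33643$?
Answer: $3 \sqrt{4427} \approx 199.61$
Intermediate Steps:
$\sqrt{6200 + x} = \sqrt{6200 + 33643} = \sqrt{39843} = 3 \sqrt{4427}$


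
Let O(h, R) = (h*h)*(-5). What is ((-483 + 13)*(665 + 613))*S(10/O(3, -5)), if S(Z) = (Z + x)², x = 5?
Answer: -123402260/9 ≈ -1.3711e+7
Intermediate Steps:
O(h, R) = -5*h² (O(h, R) = h²*(-5) = -5*h²)
S(Z) = (5 + Z)² (S(Z) = (Z + 5)² = (5 + Z)²)
((-483 + 13)*(665 + 613))*S(10/O(3, -5)) = ((-483 + 13)*(665 + 613))*(5 + 10/((-5*3²)))² = (-470*1278)*(5 + 10/((-5*9)))² = -600660*(5 + 10/(-45))² = -600660*(5 + 10*(-1/45))² = -600660*(5 - 2/9)² = -600660*(43/9)² = -600660*1849/81 = -123402260/9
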